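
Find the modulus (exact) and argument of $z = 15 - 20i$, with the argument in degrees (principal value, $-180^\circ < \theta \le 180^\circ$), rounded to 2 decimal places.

|z| = sqrt(15^2 + (-20)^2) = 25
arg(z) = arctan(b/a) = arctan(-20/15) (quadrant-adjusted) = -53.13°


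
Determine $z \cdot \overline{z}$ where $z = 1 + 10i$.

z * conjugate(z) = |z|^2 = a^2 + b^2
= 1^2 + 10^2 = 101


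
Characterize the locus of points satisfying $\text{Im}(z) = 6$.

Im(z) = y where z = x + yi; the equation y = 6 is satisfied by all points with that y-coordinate
Locus: Horizontal line y = 6


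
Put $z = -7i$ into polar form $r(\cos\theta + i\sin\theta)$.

r = |z| = sqrt(a^2 + b^2) = sqrt((0)^2 + (-7)^2) = sqrt(0 + 49) = sqrt(49) = 7
a = 0 and b < 0, so z lies on the negative imaginary axis: θ = 270°
z = 7(cos 270° + i sin 270°)


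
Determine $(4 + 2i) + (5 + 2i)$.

(4 + 5) + (2 + 2)i = 9 + 4i


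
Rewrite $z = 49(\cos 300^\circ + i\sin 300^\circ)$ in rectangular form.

a = r cos θ = 49 * 1/2 = 49/2
b = r sin θ = 49 * -sqrt(3)/2 = -49*sqrt(3)/2
z = 49/2 - (49*sqrt(3)/2)i


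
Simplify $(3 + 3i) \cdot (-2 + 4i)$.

(a1*a2 - b1*b2) + (a1*b2 + b1*a2)i
= (-6 - 12) + (12 + (-6))i
= -18 + 6i


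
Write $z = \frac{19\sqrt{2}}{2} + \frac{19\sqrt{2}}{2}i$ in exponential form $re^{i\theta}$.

r = |z| = sqrt((19*sqrt(2)/2)^2 + (19*sqrt(2)/2)^2) = sqrt(361/2 + 361/2) = sqrt(361) = 19
θ = arctan(b/a) = arctan(13.435/13.435) (quadrant-adjusted) = 45° = π/4
z = 19e^(i*π/4)


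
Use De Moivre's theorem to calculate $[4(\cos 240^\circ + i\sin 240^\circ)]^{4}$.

By De Moivre: z^n = r^n(cos(nθ) + i sin(nθ))
= 4^4(cos(4*240°) + i sin(4*240°))
= 256(cos 240° + i sin 240°)
= -128 - 128*sqrt(3)i


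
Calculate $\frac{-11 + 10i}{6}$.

Divisor is real, so divide each part by 6:
= -11/6 + (5/3)i


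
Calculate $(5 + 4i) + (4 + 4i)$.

(5 + 4) + (4 + 4)i = 9 + 8i


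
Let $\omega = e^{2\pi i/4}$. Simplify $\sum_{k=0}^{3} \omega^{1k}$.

Let ζ = ω^1 = e^(2πi·1/4). Since 4 ∤ 1, ζ ≠ 1.
Sum = Σ_{k=0}^{3} ζ^k = (ζ^4 - 1)/(ζ - 1) = (ω^{1·4} - 1)/(ζ - 1) = (1 - 1)/(ζ - 1) = 0


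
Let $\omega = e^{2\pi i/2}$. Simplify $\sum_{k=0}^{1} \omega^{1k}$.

Let ζ = ω^1 = e^(2πi·1/2). Since 2 ∤ 1, ζ ≠ 1.
Sum = Σ_{k=0}^{1} ζ^k = (ζ^2 - 1)/(ζ - 1) = (ω^{1·2} - 1)/(ζ - 1) = (1 - 1)/(ζ - 1) = 0


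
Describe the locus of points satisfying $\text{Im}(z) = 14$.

Im(z) = y where z = x + yi; the equation y = 14 is satisfied by all points with that y-coordinate
Locus: Horizontal line y = 14


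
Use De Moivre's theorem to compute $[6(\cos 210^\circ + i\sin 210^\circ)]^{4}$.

By De Moivre: z^n = r^n(cos(nθ) + i sin(nθ))
= 6^4(cos(4*210°) + i sin(4*210°))
= 1296(cos 120° + i sin 120°)
= -648 + 648*sqrt(3)i


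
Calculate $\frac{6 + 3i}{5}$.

Divisor is real, so divide each part by 5:
= 6/5 + (3/5)i


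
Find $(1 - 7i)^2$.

(a + bi)^2 = a^2 - b^2 + 2abi
= 1^2 - (-7)^2 + 2*1*(-7)i
= -48 - 14i


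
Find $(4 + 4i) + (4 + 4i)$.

(4 + 4) + (4 + 4)i = 8 + 8i


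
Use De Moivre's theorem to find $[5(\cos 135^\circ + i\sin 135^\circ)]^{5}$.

By De Moivre: z^n = r^n(cos(nθ) + i sin(nθ))
= 5^5(cos(5*135°) + i sin(5*135°))
= 3125(cos 315° + i sin 315°)
= 3125*sqrt(2)/2 - (3125*sqrt(2)/2)i


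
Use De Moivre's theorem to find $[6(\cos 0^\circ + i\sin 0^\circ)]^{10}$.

By De Moivre: z^n = r^n(cos(nθ) + i sin(nθ))
= 6^10(cos(10*0°) + i sin(10*0°))
= 60466176(cos 0° + i sin 0°)
= 60466176


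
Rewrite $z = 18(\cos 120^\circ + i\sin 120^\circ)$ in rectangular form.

a = r cos θ = 18 * -1/2 = -9
b = r sin θ = 18 * sqrt(3)/2 = 9*sqrt(3)
z = -9 + 9*sqrt(3)i


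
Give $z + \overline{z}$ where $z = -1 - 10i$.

z + conjugate(z) = (a + bi) + (a - bi) = 2a
= 2 * (-1) = -2


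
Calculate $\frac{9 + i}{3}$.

Divisor is real, so divide each part by 3:
= 3 + (1/3)i


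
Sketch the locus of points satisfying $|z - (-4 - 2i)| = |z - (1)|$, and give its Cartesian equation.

|z - z1| = |z - z2| means z is equidistant from z1 and z2,
i.e. the perpendicular bisector of the segment from (-4, -2) to (1, 0) (midpoint (-3/2, -1)).
With z = x + yi, square both sides:
(x - (-4))^2 + (y - (-2))^2 = (x - 1)^2 + (y - 0)^2
The x^2 and y^2 terms cancel: 10x + 4y = 1 - 20 = -19
Simplify: 10x + 4y = -19
Locus: Perpendicular bisector of the segment from (-4, -2) to (1, 0): the line 10x + 4y = -19


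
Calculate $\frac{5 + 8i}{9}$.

Divisor is real, so divide each part by 9:
= 5/9 + (8/9)i


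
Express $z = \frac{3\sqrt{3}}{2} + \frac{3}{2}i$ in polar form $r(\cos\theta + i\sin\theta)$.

r = |z| = sqrt(a^2 + b^2) = sqrt((3*sqrt(3)/2)^2 + (3/2)^2) = sqrt(27/4 + 9/4) = sqrt(9) = 3
θ = arctan(b/a) = arctan(1.5/2.5981) (quadrant-adjusted) = 30°
z = 3(cos 30° + i sin 30°)


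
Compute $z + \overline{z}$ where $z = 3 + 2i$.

z + conjugate(z) = (a + bi) + (a - bi) = 2a
= 2 * 3 = 6


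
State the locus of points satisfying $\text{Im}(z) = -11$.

Im(z) = y where z = x + yi; the equation y = -11 is satisfied by all points with that y-coordinate
Locus: Horizontal line y = -11


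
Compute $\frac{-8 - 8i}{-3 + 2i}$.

Multiply numerator and denominator by conjugate (-3 - 2i):
= (-8 - 8i)(-3 - 2i) / ((-3)^2 + 2^2)
= (8 + 40i) / 13
= 8/13 + (40/13)i


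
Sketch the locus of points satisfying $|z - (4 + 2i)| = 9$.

|z - z0| = r describes a circle centered at z0 with radius r
Here z0 = 4 + 2i and r = 9
Locus: Circle centered at (4, 2) with radius 9


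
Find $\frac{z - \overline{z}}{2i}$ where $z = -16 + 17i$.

z - conjugate(z) = 2bi
(z - conjugate(z))/(2i) = 2bi/(2i) = b = 17


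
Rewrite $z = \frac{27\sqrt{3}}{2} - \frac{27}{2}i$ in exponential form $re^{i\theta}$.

r = |z| = sqrt((27*sqrt(3)/2)^2 + (-27/2)^2) = sqrt(2187/4 + 729/4) = sqrt(729) = 27
θ = arctan(b/a) = arctan(-13.5/23.3827) (quadrant-adjusted) = -30° = -π/6
z = 27e^(-i*π/6)


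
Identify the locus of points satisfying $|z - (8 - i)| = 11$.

|z - z0| = r describes a circle centered at z0 with radius r
Here z0 = 8 - i and r = 11
Locus: Circle centered at (8, -1) with radius 11


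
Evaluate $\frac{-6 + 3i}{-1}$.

Divisor is real, so divide each part by -1:
= 6 - 3i


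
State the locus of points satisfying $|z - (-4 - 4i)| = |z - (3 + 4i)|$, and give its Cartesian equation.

|z - z1| = |z - z2| means z is equidistant from z1 and z2,
i.e. the perpendicular bisector of the segment from (-4, -4) to (3, 4) (midpoint (-1/2, 0)).
With z = x + yi, square both sides:
(x - (-4))^2 + (y - (-4))^2 = (x - 3)^2 + (y - 4)^2
The x^2 and y^2 terms cancel: 14x + 16y = 25 - 32 = -7
Simplify: 14x + 16y = -7
Locus: Perpendicular bisector of the segment from (-4, -4) to (3, 4): the line 14x + 16y = -7


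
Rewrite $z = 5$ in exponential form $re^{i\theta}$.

r = |z| = sqrt((5)^2 + (0)^2) = sqrt(25 + 0) = sqrt(25) = 5
b = 0 and a > 0, so z lies on the positive real axis: θ = 0
z = 5e^(i*0) = 5


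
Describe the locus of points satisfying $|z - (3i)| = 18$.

|z - z0| = r describes a circle centered at z0 with radius r
Here z0 = 3i and r = 18
Locus: Circle centered at (0, 3) with radius 18


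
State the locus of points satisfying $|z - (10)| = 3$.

|z - z0| = r describes a circle centered at z0 with radius r
Here z0 = 10 and r = 3
Locus: Circle centered at (10, 0) with radius 3


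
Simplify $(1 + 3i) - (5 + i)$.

(1 - 5) + (3 - 1)i = -4 + 2i


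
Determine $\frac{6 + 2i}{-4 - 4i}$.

Multiply numerator and denominator by conjugate (-4 + 4i):
= (6 + 2i)(-4 + 4i) / ((-4)^2 + (-4)^2)
= (-32 + 16i) / 32
Divide through by 16: (-2 + i) / 2
= -1 + (1/2)i


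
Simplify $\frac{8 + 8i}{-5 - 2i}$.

Multiply numerator and denominator by conjugate (-5 + 2i):
= (8 + 8i)(-5 + 2i) / ((-5)^2 + (-2)^2)
= (-56 - 24i) / 29
= -56/29 - (24/29)i


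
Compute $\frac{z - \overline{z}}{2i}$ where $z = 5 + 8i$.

z - conjugate(z) = 2bi
(z - conjugate(z))/(2i) = 2bi/(2i) = b = 8


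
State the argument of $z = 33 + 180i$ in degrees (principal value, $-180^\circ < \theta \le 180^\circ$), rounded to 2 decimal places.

θ = arctan(b/a) = arctan(180/33) (quadrant-adjusted) = 79.61°


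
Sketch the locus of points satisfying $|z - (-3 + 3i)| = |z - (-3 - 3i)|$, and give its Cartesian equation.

|z - z1| = |z - z2| means z is equidistant from z1 and z2,
i.e. the perpendicular bisector of the segment from (-3, 3) to (-3, -3) (midpoint (-3, 0)).
With z = x + yi, square both sides:
(x - (-3))^2 + (y - 3)^2 = (x - (-3))^2 + (y - (-3))^2
The x^2 and y^2 terms cancel: 0x + (-12)y = 18 - 18 = 0
Simplify: y = 0
Locus: Perpendicular bisector of the segment from (-3, 3) to (-3, -3): the line y = 0


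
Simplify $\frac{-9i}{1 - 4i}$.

Multiply numerator and denominator by conjugate (1 + 4i):
= (-9i)(1 + 4i) / (1^2 + (-4)^2)
= (36 - 9i) / 17
= 36/17 - (9/17)i


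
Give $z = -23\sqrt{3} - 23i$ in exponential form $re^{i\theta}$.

r = |z| = sqrt((-23*sqrt(3))^2 + (-23)^2) = sqrt(1587 + 529) = sqrt(2116) = 46
θ = arctan(b/a) = arctan(-23/-39.8372) (quadrant-adjusted) = 210° = 7π/6
z = 46e^(i*7π/6)


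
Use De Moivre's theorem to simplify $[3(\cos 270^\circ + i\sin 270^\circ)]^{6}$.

By De Moivre: z^n = r^n(cos(nθ) + i sin(nθ))
= 3^6(cos(6*270°) + i sin(6*270°))
= 729(cos 180° + i sin 180°)
= -729


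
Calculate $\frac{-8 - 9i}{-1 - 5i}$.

Multiply numerator and denominator by conjugate (-1 + 5i):
= (-8 - 9i)(-1 + 5i) / ((-1)^2 + (-5)^2)
= (53 - 31i) / 26
= 53/26 - (31/26)i


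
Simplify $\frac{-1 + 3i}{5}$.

Divisor is real, so divide each part by 5:
= -1/5 + (3/5)i


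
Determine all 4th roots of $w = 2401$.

|w| = 2401, arg(w) = 0°
Root modulus = 2401^(1/4) = 7
Root arguments: θ_k = (0° + 360°k)/4 for k = 0, 1, ..., 3
Roots: 7, 7i, -7, -7i


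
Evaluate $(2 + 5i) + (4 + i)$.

(2 + 4) + (5 + 1)i = 6 + 6i


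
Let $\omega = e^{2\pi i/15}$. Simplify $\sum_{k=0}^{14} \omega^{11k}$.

Let ζ = ω^11 = e^(2πi·11/15). Since 15 ∤ 11, ζ ≠ 1.
Sum = Σ_{k=0}^{14} ζ^k = (ζ^15 - 1)/(ζ - 1) = (ω^{11·15} - 1)/(ζ - 1) = (1 - 1)/(ζ - 1) = 0


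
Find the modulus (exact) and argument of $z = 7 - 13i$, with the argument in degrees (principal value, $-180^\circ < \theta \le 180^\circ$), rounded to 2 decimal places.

|z| = sqrt(7^2 + (-13)^2) = sqrt(218)
arg(z) = arctan(b/a) = arctan(-13/7) (quadrant-adjusted) = -61.70°


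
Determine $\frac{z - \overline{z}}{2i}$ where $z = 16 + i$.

z - conjugate(z) = 2bi
(z - conjugate(z))/(2i) = 2bi/(2i) = b = 1


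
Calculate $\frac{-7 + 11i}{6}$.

Divisor is real, so divide each part by 6:
= -7/6 + (11/6)i


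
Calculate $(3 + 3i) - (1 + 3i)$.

(3 - 1) + (3 - 3)i = 2


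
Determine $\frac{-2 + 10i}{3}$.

Divisor is real, so divide each part by 3:
= -2/3 + (10/3)i


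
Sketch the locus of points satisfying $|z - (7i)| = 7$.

|z - z0| = r describes a circle centered at z0 with radius r
Here z0 = 7i and r = 7
Locus: Circle centered at (0, 7) with radius 7


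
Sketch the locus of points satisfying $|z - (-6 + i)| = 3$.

|z - z0| = r describes a circle centered at z0 with radius r
Here z0 = -6 + i and r = 3
Locus: Circle centered at (-6, 1) with radius 3


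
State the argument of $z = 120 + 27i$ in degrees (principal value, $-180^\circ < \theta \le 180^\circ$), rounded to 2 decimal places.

θ = arctan(b/a) = arctan(27/120) (quadrant-adjusted) = 12.68°


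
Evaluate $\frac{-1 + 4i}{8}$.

Divisor is real, so divide each part by 8:
= -1/8 + (1/2)i


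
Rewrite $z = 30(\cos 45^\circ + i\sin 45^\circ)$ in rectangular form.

a = r cos θ = 30 * sqrt(2)/2 = 15*sqrt(2)
b = r sin θ = 30 * sqrt(2)/2 = 15*sqrt(2)
z = 15*sqrt(2) + 15*sqrt(2)i


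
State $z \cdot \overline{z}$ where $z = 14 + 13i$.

z * conjugate(z) = |z|^2 = a^2 + b^2
= 14^2 + 13^2 = 365


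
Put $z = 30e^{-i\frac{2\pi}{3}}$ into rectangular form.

a = r cos θ = 30 * -1/2 = -15
b = r sin θ = 30 * -sqrt(3)/2 = -15*sqrt(3)
z = -15 - 15*sqrt(3)i


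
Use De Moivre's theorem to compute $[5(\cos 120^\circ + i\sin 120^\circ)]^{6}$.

By De Moivre: z^n = r^n(cos(nθ) + i sin(nθ))
= 5^6(cos(6*120°) + i sin(6*120°))
= 15625(cos 0° + i sin 0°)
= 15625


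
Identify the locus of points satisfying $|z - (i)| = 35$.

|z - z0| = r describes a circle centered at z0 with radius r
Here z0 = i and r = 35
Locus: Circle centered at (0, 1) with radius 35


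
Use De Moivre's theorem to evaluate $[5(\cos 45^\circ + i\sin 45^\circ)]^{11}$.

By De Moivre: z^n = r^n(cos(nθ) + i sin(nθ))
= 5^11(cos(11*45°) + i sin(11*45°))
= 48828125(cos 135° + i sin 135°)
= -48828125*sqrt(2)/2 + (48828125*sqrt(2)/2)i


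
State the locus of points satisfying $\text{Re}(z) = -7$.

Re(z) = x where z = x + yi; the equation x = -7 is satisfied by all points with that x-coordinate
Locus: Vertical line x = -7


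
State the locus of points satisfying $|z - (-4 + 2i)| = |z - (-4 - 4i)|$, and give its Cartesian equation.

|z - z1| = |z - z2| means z is equidistant from z1 and z2,
i.e. the perpendicular bisector of the segment from (-4, 2) to (-4, -4) (midpoint (-4, -1)).
With z = x + yi, square both sides:
(x - (-4))^2 + (y - 2)^2 = (x - (-4))^2 + (y - (-4))^2
The x^2 and y^2 terms cancel: 0x + (-12)y = 32 - 20 = 12
Simplify: y = -1
Locus: Perpendicular bisector of the segment from (-4, 2) to (-4, -4): the line y = -1


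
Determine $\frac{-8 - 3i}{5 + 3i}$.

Multiply numerator and denominator by conjugate (5 - 3i):
= (-8 - 3i)(5 - 3i) / (5^2 + 3^2)
= (-49 + 9i) / 34
= -49/34 + (9/34)i


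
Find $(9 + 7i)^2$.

(a + bi)^2 = a^2 - b^2 + 2abi
= 9^2 - 7^2 + 2*9*7i
= 32 + 126i


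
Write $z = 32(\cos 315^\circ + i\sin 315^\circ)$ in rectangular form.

a = r cos θ = 32 * sqrt(2)/2 = 16*sqrt(2)
b = r sin θ = 32 * -sqrt(2)/2 = -16*sqrt(2)
z = 16*sqrt(2) - 16*sqrt(2)i


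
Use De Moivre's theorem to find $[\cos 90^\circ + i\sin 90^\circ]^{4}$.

By De Moivre: z^n = r^n(cos(nθ) + i sin(nθ))
= 1^4(cos(4*90°) + i sin(4*90°))
= 1(cos 0° + i sin 0°)
= 1


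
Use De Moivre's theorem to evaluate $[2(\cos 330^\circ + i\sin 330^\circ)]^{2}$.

By De Moivre: z^n = r^n(cos(nθ) + i sin(nθ))
= 2^2(cos(2*330°) + i sin(2*330°))
= 4(cos 300° + i sin 300°)
= 2 - 2*sqrt(3)i


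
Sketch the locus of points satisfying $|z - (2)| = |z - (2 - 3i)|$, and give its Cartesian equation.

|z - z1| = |z - z2| means z is equidistant from z1 and z2,
i.e. the perpendicular bisector of the segment from (2, 0) to (2, -3) (midpoint (2, -3/2)).
With z = x + yi, square both sides:
(x - 2)^2 + (y - 0)^2 = (x - 2)^2 + (y - (-3))^2
The x^2 and y^2 terms cancel: 0x + (-6)y = 13 - 4 = 9
Simplify: y = -3/2
Locus: Perpendicular bisector of the segment from (2, 0) to (2, -3): the line y = -3/2


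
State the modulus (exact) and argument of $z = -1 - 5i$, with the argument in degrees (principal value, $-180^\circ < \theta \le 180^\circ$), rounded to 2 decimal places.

|z| = sqrt((-1)^2 + (-5)^2) = sqrt(26)
arg(z) = arctan(b/a) = arctan(-5/-1) (quadrant-adjusted) = -101.31°


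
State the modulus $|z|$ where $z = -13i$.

|z| = sqrt(a^2 + b^2) = sqrt(0^2 + (-13)^2) = sqrt(169) = 13


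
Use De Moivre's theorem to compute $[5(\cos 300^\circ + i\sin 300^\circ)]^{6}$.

By De Moivre: z^n = r^n(cos(nθ) + i sin(nθ))
= 5^6(cos(6*300°) + i sin(6*300°))
= 15625(cos 0° + i sin 0°)
= 15625


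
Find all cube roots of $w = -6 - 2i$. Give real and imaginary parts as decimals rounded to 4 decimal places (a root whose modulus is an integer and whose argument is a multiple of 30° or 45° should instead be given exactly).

|w| = sqrt(40) ≈ 6.324555, arg(w) ≈ 198.434949°
Root modulus = sqrt(40)^(1/3) ≈ 1.849311
Root arguments: θ_k = (arg(w) + 360°k)/3 for k = 0, 1, ..., 2
Compute each root as (root modulus)(cos θ_k + i sin θ_k) using full-precision intermediates, then round to 4 decimal places.
Roots: 0.7479 + 1.6913i, -1.8387 - 0.1980i, 1.0908 - 1.4934i


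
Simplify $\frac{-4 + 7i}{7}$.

Divisor is real, so divide each part by 7:
= -4/7 + i


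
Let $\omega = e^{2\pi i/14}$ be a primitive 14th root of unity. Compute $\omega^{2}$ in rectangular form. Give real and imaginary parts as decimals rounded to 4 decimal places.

ω^2 = e^(2πi·2/14) = e^(i·2π/7)
= cos(2π/7) + i sin(2π/7)
= 0.6235 + 0.7818i


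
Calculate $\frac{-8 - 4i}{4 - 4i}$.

Multiply numerator and denominator by conjugate (4 + 4i):
= (-8 - 4i)(4 + 4i) / (4^2 + (-4)^2)
= (-16 - 48i) / 32
Divide through by 16: (-1 - 3i) / 2
= -1/2 - (3/2)i


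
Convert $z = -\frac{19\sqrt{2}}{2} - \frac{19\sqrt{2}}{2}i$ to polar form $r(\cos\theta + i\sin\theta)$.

r = |z| = sqrt(a^2 + b^2) = sqrt((-19*sqrt(2)/2)^2 + (-19*sqrt(2)/2)^2) = sqrt(361/2 + 361/2) = sqrt(361) = 19
θ = arctan(b/a) = arctan(-13.435/-13.435) (quadrant-adjusted) = 225°
z = 19(cos 225° + i sin 225°)


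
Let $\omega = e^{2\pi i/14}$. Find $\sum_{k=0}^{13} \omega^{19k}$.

Let ζ = ω^19 = e^(2πi·19/14). Since 14 ∤ 19, ζ ≠ 1.
Sum = Σ_{k=0}^{13} ζ^k = (ζ^14 - 1)/(ζ - 1) = (ω^{19·14} - 1)/(ζ - 1) = (1 - 1)/(ζ - 1) = 0


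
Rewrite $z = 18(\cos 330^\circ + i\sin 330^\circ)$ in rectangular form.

a = r cos θ = 18 * sqrt(3)/2 = 9*sqrt(3)
b = r sin θ = 18 * -1/2 = -9
z = 9*sqrt(3) - 9i


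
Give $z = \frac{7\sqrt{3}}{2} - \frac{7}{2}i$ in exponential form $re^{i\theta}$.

r = |z| = sqrt((7*sqrt(3)/2)^2 + (-7/2)^2) = sqrt(147/4 + 49/4) = sqrt(49) = 7
θ = arctan(b/a) = arctan(-3.5/6.0622) (quadrant-adjusted) = -30° = -π/6
z = 7e^(-i*π/6)


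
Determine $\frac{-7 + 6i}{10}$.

Divisor is real, so divide each part by 10:
= -7/10 + (3/5)i


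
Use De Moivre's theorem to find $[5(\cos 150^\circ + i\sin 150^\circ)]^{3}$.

By De Moivre: z^n = r^n(cos(nθ) + i sin(nθ))
= 5^3(cos(3*150°) + i sin(3*150°))
= 125(cos 90° + i sin 90°)
= 125i


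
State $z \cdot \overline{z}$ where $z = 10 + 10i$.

z * conjugate(z) = |z|^2 = a^2 + b^2
= 10^2 + 10^2 = 200


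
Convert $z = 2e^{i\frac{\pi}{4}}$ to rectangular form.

a = r cos θ = 2 * sqrt(2)/2 = sqrt(2)
b = r sin θ = 2 * sqrt(2)/2 = sqrt(2)
z = sqrt(2) + sqrt(2)i


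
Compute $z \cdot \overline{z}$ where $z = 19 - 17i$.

z * conjugate(z) = |z|^2 = a^2 + b^2
= 19^2 + (-17)^2 = 650


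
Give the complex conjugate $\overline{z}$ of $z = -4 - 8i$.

If z = a + bi, then conjugate(z) = a - bi
conjugate(-4 - 8i) = -4 + 8i


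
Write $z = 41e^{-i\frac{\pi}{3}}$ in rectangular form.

a = r cos θ = 41 * 1/2 = 41/2
b = r sin θ = 41 * -sqrt(3)/2 = -41*sqrt(3)/2
z = 41/2 - (41*sqrt(3)/2)i


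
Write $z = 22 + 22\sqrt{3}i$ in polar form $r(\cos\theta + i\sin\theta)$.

r = |z| = sqrt(a^2 + b^2) = sqrt((22)^2 + (22*sqrt(3))^2) = sqrt(484 + 1452) = sqrt(1936) = 44
θ = arctan(b/a) = arctan(38.1051/22) (quadrant-adjusted) = 60°
z = 44(cos 60° + i sin 60°)


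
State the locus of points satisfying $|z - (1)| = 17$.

|z - z0| = r describes a circle centered at z0 with radius r
Here z0 = 1 and r = 17
Locus: Circle centered at (1, 0) with radius 17


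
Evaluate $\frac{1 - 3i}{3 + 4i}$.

Multiply numerator and denominator by conjugate (3 - 4i):
= (1 - 3i)(3 - 4i) / (3^2 + 4^2)
= (-9 - 13i) / 25
= -9/25 - (13/25)i


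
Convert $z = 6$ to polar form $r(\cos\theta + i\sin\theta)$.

r = |z| = sqrt(a^2 + b^2) = sqrt((6)^2 + (0)^2) = sqrt(36 + 0) = sqrt(36) = 6
b = 0 and a > 0, so z lies on the positive real axis: θ = 0°
z = 6(cos 0° + i sin 0°)


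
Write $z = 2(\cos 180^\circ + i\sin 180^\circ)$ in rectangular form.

a = r cos θ = 2 * -1 = -2
b = r sin θ = 2 * 0 = 0
z = -2


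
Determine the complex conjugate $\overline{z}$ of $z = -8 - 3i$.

If z = a + bi, then conjugate(z) = a - bi
conjugate(-8 - 3i) = -8 + 3i


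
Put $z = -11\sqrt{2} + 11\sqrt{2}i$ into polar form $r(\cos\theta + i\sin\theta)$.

r = |z| = sqrt(a^2 + b^2) = sqrt((-11*sqrt(2))^2 + (11*sqrt(2))^2) = sqrt(242 + 242) = sqrt(484) = 22
θ = arctan(b/a) = arctan(15.5563/-15.5563) (quadrant-adjusted) = 135°
z = 22(cos 135° + i sin 135°)


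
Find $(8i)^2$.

(a + bi)^2 = a^2 - b^2 + 2abi
= 0^2 - 8^2 + 2*0*8i
= -64


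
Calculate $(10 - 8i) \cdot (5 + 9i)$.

(a1*a2 - b1*b2) + (a1*b2 + b1*a2)i
= (50 - (-72)) + (90 + (-40))i
= 122 + 50i


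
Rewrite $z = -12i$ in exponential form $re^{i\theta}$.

r = |z| = sqrt((0)^2 + (-12)^2) = sqrt(0 + 144) = sqrt(144) = 12
a = 0 and b < 0, so z lies on the negative imaginary axis: θ = -90° = -π/2
z = 12e^(-i*π/2)


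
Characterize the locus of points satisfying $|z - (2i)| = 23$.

|z - z0| = r describes a circle centered at z0 with radius r
Here z0 = 2i and r = 23
Locus: Circle centered at (0, 2) with radius 23


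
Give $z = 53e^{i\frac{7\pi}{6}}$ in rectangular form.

a = r cos θ = 53 * -sqrt(3)/2 = -53*sqrt(3)/2
b = r sin θ = 53 * -1/2 = -53/2
z = -53*sqrt(3)/2 - (53/2)i


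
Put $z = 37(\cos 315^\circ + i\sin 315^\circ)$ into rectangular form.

a = r cos θ = 37 * sqrt(2)/2 = 37*sqrt(2)/2
b = r sin θ = 37 * -sqrt(2)/2 = -37*sqrt(2)/2
z = 37*sqrt(2)/2 - (37*sqrt(2)/2)i


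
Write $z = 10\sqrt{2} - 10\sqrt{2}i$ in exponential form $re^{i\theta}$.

r = |z| = sqrt((10*sqrt(2))^2 + (-10*sqrt(2))^2) = sqrt(200 + 200) = sqrt(400) = 20
θ = arctan(b/a) = arctan(-14.1421/14.1421) (quadrant-adjusted) = -45° = -π/4
z = 20e^(-i*π/4)


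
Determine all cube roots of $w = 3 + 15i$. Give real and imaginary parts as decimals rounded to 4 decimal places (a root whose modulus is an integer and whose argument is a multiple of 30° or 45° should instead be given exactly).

|w| = sqrt(234) ≈ 15.297059, arg(w) ≈ 78.690068°
Root modulus = sqrt(234)^(1/3) ≈ 2.482386
Root arguments: θ_k = (arg(w) + 360°k)/3 for k = 0, 1, ..., 2
Compute each root as (root modulus)(cos θ_k + i sin θ_k) using full-precision intermediates, then round to 4 decimal places.
Roots: 2.2268 + 1.0972i, -2.0635 + 1.3799i, -0.1632 - 2.4770i


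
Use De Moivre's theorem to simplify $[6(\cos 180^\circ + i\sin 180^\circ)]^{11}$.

By De Moivre: z^n = r^n(cos(nθ) + i sin(nθ))
= 6^11(cos(11*180°) + i sin(11*180°))
= 362797056(cos 180° + i sin 180°)
= -362797056


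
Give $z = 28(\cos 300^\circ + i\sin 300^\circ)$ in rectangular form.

a = r cos θ = 28 * 1/2 = 14
b = r sin θ = 28 * -sqrt(3)/2 = -14*sqrt(3)
z = 14 - 14*sqrt(3)i


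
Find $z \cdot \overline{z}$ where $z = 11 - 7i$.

z * conjugate(z) = |z|^2 = a^2 + b^2
= 11^2 + (-7)^2 = 170


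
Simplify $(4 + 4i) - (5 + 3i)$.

(4 - 5) + (4 - 3)i = -1 + i


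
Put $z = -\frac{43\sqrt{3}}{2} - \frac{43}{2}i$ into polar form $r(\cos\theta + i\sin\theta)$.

r = |z| = sqrt(a^2 + b^2) = sqrt((-43*sqrt(3)/2)^2 + (-43/2)^2) = sqrt(5547/4 + 1849/4) = sqrt(1849) = 43
θ = arctan(b/a) = arctan(-21.5/-37.2391) (quadrant-adjusted) = 210°
z = 43(cos 210° + i sin 210°)


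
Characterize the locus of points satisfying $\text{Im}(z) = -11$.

Im(z) = y where z = x + yi; the equation y = -11 is satisfied by all points with that y-coordinate
Locus: Horizontal line y = -11


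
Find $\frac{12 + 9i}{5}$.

Divisor is real, so divide each part by 5:
= 12/5 + (9/5)i


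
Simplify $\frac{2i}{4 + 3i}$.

Multiply numerator and denominator by conjugate (4 - 3i):
= (2i)(4 - 3i) / (4^2 + 3^2)
= (6 + 8i) / 25
= 6/25 + (8/25)i


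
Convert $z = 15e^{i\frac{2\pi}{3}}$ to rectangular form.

a = r cos θ = 15 * -1/2 = -15/2
b = r sin θ = 15 * sqrt(3)/2 = 15*sqrt(3)/2
z = -15/2 + (15*sqrt(3)/2)i


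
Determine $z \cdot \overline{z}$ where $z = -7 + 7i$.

z * conjugate(z) = |z|^2 = a^2 + b^2
= (-7)^2 + 7^2 = 98


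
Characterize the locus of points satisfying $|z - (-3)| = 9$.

|z - z0| = r describes a circle centered at z0 with radius r
Here z0 = -3 and r = 9
Locus: Circle centered at (-3, 0) with radius 9


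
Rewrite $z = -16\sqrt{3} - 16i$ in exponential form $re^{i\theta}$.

r = |z| = sqrt((-16*sqrt(3))^2 + (-16)^2) = sqrt(768 + 256) = sqrt(1024) = 32
θ = arctan(b/a) = arctan(-16/-27.7128) (quadrant-adjusted) = 210° = 7π/6
z = 32e^(i*7π/6)


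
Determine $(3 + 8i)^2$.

(a + bi)^2 = a^2 - b^2 + 2abi
= 3^2 - 8^2 + 2*3*8i
= -55 + 48i


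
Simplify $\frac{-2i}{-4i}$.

Multiply numerator and denominator by conjugate (4i):
= (-2i)(4i) / (0^2 + (-4)^2)
= (8) / 16
Divide through by 8: (1) / 2
= 1/2


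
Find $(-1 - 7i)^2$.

(a + bi)^2 = a^2 - b^2 + 2abi
= (-1)^2 - (-7)^2 + 2*(-1)*(-7)i
= -48 + 14i


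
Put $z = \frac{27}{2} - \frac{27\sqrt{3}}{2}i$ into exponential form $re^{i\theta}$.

r = |z| = sqrt((27/2)^2 + (-27*sqrt(3)/2)^2) = sqrt(729/4 + 2187/4) = sqrt(729) = 27
θ = arctan(b/a) = arctan(-23.3827/13.5) (quadrant-adjusted) = -60° = -π/3
z = 27e^(-i*π/3)


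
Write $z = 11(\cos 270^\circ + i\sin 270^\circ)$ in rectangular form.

a = r cos θ = 11 * 0 = 0
b = r sin θ = 11 * -1 = -11
z = -11i


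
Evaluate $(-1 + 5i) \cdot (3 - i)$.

(a1*a2 - b1*b2) + (a1*b2 + b1*a2)i
= (-3 - (-5)) + (1 + 15)i
= 2 + 16i


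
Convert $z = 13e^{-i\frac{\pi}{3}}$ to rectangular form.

a = r cos θ = 13 * 1/2 = 13/2
b = r sin θ = 13 * -sqrt(3)/2 = -13*sqrt(3)/2
z = 13/2 - (13*sqrt(3)/2)i


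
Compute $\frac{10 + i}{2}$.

Divisor is real, so divide each part by 2:
= 5 + (1/2)i


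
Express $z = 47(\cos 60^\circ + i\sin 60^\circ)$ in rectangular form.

a = r cos θ = 47 * 1/2 = 47/2
b = r sin θ = 47 * sqrt(3)/2 = 47*sqrt(3)/2
z = 47/2 + (47*sqrt(3)/2)i


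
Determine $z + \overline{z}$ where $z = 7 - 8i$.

z + conjugate(z) = (a + bi) + (a - bi) = 2a
= 2 * 7 = 14


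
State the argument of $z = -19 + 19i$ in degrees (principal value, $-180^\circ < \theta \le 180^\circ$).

θ = arctan(b/a) = arctan(19/-19) (quadrant-adjusted) = 135°


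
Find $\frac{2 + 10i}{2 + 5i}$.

Multiply numerator and denominator by conjugate (2 - 5i):
= (2 + 10i)(2 - 5i) / (2^2 + 5^2)
= (54 + 10i) / 29
= 54/29 + (10/29)i


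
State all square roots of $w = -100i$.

|w| = 100, arg(w) = 270°
Root modulus = 100^(1/2) = 10
Root arguments: θ_k = (270° + 360°k)/2 for k = 0, 1, ..., 1
Roots: -5*sqrt(2) + 5*sqrt(2)i, 5*sqrt(2) - 5*sqrt(2)i


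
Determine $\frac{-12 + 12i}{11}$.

Divisor is real, so divide each part by 11:
= -12/11 + (12/11)i


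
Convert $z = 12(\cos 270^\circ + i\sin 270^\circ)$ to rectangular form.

a = r cos θ = 12 * 0 = 0
b = r sin θ = 12 * -1 = -12
z = -12i


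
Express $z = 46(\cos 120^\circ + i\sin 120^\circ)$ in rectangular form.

a = r cos θ = 46 * -1/2 = -23
b = r sin θ = 46 * sqrt(3)/2 = 23*sqrt(3)
z = -23 + 23*sqrt(3)i


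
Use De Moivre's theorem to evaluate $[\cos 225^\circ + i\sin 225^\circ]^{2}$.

By De Moivre: z^n = r^n(cos(nθ) + i sin(nθ))
= 1^2(cos(2*225°) + i sin(2*225°))
= 1(cos 90° + i sin 90°)
= i


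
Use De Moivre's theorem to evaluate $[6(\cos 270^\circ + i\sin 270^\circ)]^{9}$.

By De Moivre: z^n = r^n(cos(nθ) + i sin(nθ))
= 6^9(cos(9*270°) + i sin(9*270°))
= 10077696(cos 270° + i sin 270°)
= -10077696i


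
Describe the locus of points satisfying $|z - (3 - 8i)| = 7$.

|z - z0| = r describes a circle centered at z0 with radius r
Here z0 = 3 - 8i and r = 7
Locus: Circle centered at (3, -8) with radius 7


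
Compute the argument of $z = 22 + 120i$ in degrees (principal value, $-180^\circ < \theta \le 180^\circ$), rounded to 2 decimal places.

θ = arctan(b/a) = arctan(120/22) (quadrant-adjusted) = 79.61°


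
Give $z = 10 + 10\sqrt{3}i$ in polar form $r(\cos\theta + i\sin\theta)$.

r = |z| = sqrt(a^2 + b^2) = sqrt((10)^2 + (10*sqrt(3))^2) = sqrt(100 + 300) = sqrt(400) = 20
θ = arctan(b/a) = arctan(17.3205/10) (quadrant-adjusted) = 60°
z = 20(cos 60° + i sin 60°)


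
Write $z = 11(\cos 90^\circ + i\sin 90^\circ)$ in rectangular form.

a = r cos θ = 11 * 0 = 0
b = r sin θ = 11 * 1 = 11
z = 11i


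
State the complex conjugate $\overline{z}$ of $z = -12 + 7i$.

If z = a + bi, then conjugate(z) = a - bi
conjugate(-12 + 7i) = -12 - 7i


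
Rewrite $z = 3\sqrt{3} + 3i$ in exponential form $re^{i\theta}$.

r = |z| = sqrt((3*sqrt(3))^2 + (3)^2) = sqrt(27 + 9) = sqrt(36) = 6
θ = arctan(b/a) = arctan(3/5.1962) (quadrant-adjusted) = 30° = π/6
z = 6e^(i*π/6)


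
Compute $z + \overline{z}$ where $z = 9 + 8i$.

z + conjugate(z) = (a + bi) + (a - bi) = 2a
= 2 * 9 = 18


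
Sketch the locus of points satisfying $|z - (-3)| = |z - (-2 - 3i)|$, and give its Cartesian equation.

|z - z1| = |z - z2| means z is equidistant from z1 and z2,
i.e. the perpendicular bisector of the segment from (-3, 0) to (-2, -3) (midpoint (-5/2, -3/2)).
With z = x + yi, square both sides:
(x - (-3))^2 + (y - 0)^2 = (x - (-2))^2 + (y - (-3))^2
The x^2 and y^2 terms cancel: 2x + (-6)y = 13 - 9 = 4
Simplify: x - 3y = 2
Locus: Perpendicular bisector of the segment from (-3, 0) to (-2, -3): the line x - 3y = 2


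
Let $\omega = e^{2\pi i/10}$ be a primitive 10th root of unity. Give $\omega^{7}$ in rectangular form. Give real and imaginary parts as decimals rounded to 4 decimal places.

ω^7 = e^(2πi·7/10) = e^(i·7π/5)
= cos(7π/5) + i sin(7π/5)
= -0.3090 - 0.9511i


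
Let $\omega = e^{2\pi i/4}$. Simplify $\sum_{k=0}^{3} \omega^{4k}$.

Since 4 divides 4, ω^4 = (ω^4)^1 = 1^1 = 1, so every term is 1.
Sum = 4 · 1 = 4


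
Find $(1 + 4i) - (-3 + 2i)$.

(1 - (-3)) + (4 - 2)i = 4 + 2i


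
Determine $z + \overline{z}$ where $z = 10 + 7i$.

z + conjugate(z) = (a + bi) + (a - bi) = 2a
= 2 * 10 = 20


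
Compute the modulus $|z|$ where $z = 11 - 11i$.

|z| = sqrt(a^2 + b^2) = sqrt(11^2 + (-11)^2) = sqrt(242) = sqrt(242)


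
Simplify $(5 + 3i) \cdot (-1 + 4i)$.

(a1*a2 - b1*b2) + (a1*b2 + b1*a2)i
= (-5 - 12) + (20 + (-3))i
= -17 + 17i


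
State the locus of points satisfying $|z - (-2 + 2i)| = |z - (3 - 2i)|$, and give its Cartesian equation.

|z - z1| = |z - z2| means z is equidistant from z1 and z2,
i.e. the perpendicular bisector of the segment from (-2, 2) to (3, -2) (midpoint (1/2, 0)).
With z = x + yi, square both sides:
(x - (-2))^2 + (y - 2)^2 = (x - 3)^2 + (y - (-2))^2
The x^2 and y^2 terms cancel: 10x + (-8)y = 13 - 8 = 5
Simplify: 10x - 8y = 5
Locus: Perpendicular bisector of the segment from (-2, 2) to (3, -2): the line 10x - 8y = 5


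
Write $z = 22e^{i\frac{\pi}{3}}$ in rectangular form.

a = r cos θ = 22 * 1/2 = 11
b = r sin θ = 22 * sqrt(3)/2 = 11*sqrt(3)
z = 11 + 11*sqrt(3)i


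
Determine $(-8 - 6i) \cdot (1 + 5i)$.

(a1*a2 - b1*b2) + (a1*b2 + b1*a2)i
= (-8 - (-30)) + (-40 + (-6))i
= 22 - 46i


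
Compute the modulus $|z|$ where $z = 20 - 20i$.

|z| = sqrt(a^2 + b^2) = sqrt(20^2 + (-20)^2) = sqrt(800) = sqrt(800)


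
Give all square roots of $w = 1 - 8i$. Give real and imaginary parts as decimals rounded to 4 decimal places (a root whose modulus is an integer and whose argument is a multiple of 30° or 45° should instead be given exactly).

|w| = sqrt(65) ≈ 8.062258, arg(w) ≈ 277.125016°
Root modulus = sqrt(65)^(1/2) ≈ 2.839412
Root arguments: θ_k = (arg(w) + 360°k)/2 for k = 0, 1, ..., 1
Compute each root as (root modulus)(cos θ_k + i sin θ_k) using full-precision intermediates, then round to 4 decimal places.
Roots: -2.1286 + 1.8791i, 2.1286 - 1.8791i


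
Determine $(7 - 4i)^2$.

(a + bi)^2 = a^2 - b^2 + 2abi
= 7^2 - (-4)^2 + 2*7*(-4)i
= 33 - 56i


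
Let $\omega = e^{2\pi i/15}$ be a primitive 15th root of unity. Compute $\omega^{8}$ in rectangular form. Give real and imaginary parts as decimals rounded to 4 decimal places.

ω^8 = e^(2πi·8/15) = e^(i·16π/15)
= cos(16π/15) + i sin(16π/15)
= -0.9781 - 0.2079i


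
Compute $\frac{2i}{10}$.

Divisor is real, so divide each part by 10:
= 0 + (1/5)i


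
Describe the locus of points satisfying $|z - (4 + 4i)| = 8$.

|z - z0| = r describes a circle centered at z0 with radius r
Here z0 = 4 + 4i and r = 8
Locus: Circle centered at (4, 4) with radius 8


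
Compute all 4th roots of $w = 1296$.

|w| = 1296, arg(w) = 0°
Root modulus = 1296^(1/4) = 6
Root arguments: θ_k = (0° + 360°k)/4 for k = 0, 1, ..., 3
Roots: 6, 6i, -6, -6i


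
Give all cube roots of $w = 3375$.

|w| = 3375, arg(w) = 0°
Root modulus = 3375^(1/3) = 15
Root arguments: θ_k = (0° + 360°k)/3 for k = 0, 1, ..., 2
Roots: 15, -15/2 + (15*sqrt(3)/2)i, -15/2 - (15*sqrt(3)/2)i


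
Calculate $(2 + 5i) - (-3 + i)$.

(2 - (-3)) + (5 - 1)i = 5 + 4i


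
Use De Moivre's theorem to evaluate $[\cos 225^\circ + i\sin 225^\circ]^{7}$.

By De Moivre: z^n = r^n(cos(nθ) + i sin(nθ))
= 1^7(cos(7*225°) + i sin(7*225°))
= 1(cos 135° + i sin 135°)
= -sqrt(2)/2 + (sqrt(2)/2)i


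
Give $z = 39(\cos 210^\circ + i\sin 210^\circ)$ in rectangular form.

a = r cos θ = 39 * -sqrt(3)/2 = -39*sqrt(3)/2
b = r sin θ = 39 * -1/2 = -39/2
z = -39*sqrt(3)/2 - (39/2)i


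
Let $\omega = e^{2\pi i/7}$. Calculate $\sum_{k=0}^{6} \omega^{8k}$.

Let ζ = ω^8 = e^(2πi·8/7). Since 7 ∤ 8, ζ ≠ 1.
Sum = Σ_{k=0}^{6} ζ^k = (ζ^7 - 1)/(ζ - 1) = (ω^{8·7} - 1)/(ζ - 1) = (1 - 1)/(ζ - 1) = 0


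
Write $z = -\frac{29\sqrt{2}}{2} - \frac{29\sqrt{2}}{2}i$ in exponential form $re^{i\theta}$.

r = |z| = sqrt((-29*sqrt(2)/2)^2 + (-29*sqrt(2)/2)^2) = sqrt(841/2 + 841/2) = sqrt(841) = 29
θ = arctan(b/a) = arctan(-20.5061/-20.5061) (quadrant-adjusted) = -135° = -3π/4
z = 29e^(-i*3π/4)


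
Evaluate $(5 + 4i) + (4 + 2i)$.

(5 + 4) + (4 + 2)i = 9 + 6i


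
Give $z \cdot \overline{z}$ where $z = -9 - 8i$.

z * conjugate(z) = |z|^2 = a^2 + b^2
= (-9)^2 + (-8)^2 = 145


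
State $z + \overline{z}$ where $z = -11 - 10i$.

z + conjugate(z) = (a + bi) + (a - bi) = 2a
= 2 * (-11) = -22


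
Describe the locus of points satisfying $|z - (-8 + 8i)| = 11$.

|z - z0| = r describes a circle centered at z0 with radius r
Here z0 = -8 + 8i and r = 11
Locus: Circle centered at (-8, 8) with radius 11


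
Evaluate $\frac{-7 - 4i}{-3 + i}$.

Multiply numerator and denominator by conjugate (-3 - i):
= (-7 - 4i)(-3 - i) / ((-3)^2 + 1^2)
= (17 + 19i) / 10
= 17/10 + (19/10)i


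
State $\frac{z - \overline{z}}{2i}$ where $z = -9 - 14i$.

z - conjugate(z) = 2bi
(z - conjugate(z))/(2i) = 2bi/(2i) = b = -14


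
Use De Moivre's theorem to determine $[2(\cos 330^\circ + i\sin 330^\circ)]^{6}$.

By De Moivre: z^n = r^n(cos(nθ) + i sin(nθ))
= 2^6(cos(6*330°) + i sin(6*330°))
= 64(cos 180° + i sin 180°)
= -64


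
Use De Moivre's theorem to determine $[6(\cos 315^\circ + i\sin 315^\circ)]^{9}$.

By De Moivre: z^n = r^n(cos(nθ) + i sin(nθ))
= 6^9(cos(9*315°) + i sin(9*315°))
= 10077696(cos 315° + i sin 315°)
= 5038848*sqrt(2) - 5038848*sqrt(2)i


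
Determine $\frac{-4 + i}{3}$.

Divisor is real, so divide each part by 3:
= -4/3 + (1/3)i


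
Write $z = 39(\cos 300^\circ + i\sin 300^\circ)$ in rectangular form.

a = r cos θ = 39 * 1/2 = 39/2
b = r sin θ = 39 * -sqrt(3)/2 = -39*sqrt(3)/2
z = 39/2 - (39*sqrt(3)/2)i


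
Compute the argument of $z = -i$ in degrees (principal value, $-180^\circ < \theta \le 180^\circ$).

a = 0 and b < 0, so z lies on the negative imaginary axis: θ = -90°


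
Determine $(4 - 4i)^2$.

(a + bi)^2 = a^2 - b^2 + 2abi
= 4^2 - (-4)^2 + 2*4*(-4)i
= -32i


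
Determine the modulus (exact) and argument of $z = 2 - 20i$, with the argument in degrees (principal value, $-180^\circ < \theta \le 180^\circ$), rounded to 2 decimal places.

|z| = sqrt(2^2 + (-20)^2) = sqrt(404)
arg(z) = arctan(b/a) = arctan(-20/2) (quadrant-adjusted) = -84.29°


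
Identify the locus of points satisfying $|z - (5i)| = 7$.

|z - z0| = r describes a circle centered at z0 with radius r
Here z0 = 5i and r = 7
Locus: Circle centered at (0, 5) with radius 7


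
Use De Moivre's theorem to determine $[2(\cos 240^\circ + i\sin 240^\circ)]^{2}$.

By De Moivre: z^n = r^n(cos(nθ) + i sin(nθ))
= 2^2(cos(2*240°) + i sin(2*240°))
= 4(cos 120° + i sin 120°)
= -2 + 2*sqrt(3)i


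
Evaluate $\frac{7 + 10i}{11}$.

Divisor is real, so divide each part by 11:
= 7/11 + (10/11)i


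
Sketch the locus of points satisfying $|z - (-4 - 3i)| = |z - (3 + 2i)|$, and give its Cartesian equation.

|z - z1| = |z - z2| means z is equidistant from z1 and z2,
i.e. the perpendicular bisector of the segment from (-4, -3) to (3, 2) (midpoint (-1/2, -1/2)).
With z = x + yi, square both sides:
(x - (-4))^2 + (y - (-3))^2 = (x - 3)^2 + (y - 2)^2
The x^2 and y^2 terms cancel: 14x + 10y = 13 - 25 = -12
Simplify: 7x + 5y = -6
Locus: Perpendicular bisector of the segment from (-4, -3) to (3, 2): the line 7x + 5y = -6


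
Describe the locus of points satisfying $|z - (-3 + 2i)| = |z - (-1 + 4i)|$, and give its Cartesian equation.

|z - z1| = |z - z2| means z is equidistant from z1 and z2,
i.e. the perpendicular bisector of the segment from (-3, 2) to (-1, 4) (midpoint (-2, 3)).
With z = x + yi, square both sides:
(x - (-3))^2 + (y - 2)^2 = (x - (-1))^2 + (y - 4)^2
The x^2 and y^2 terms cancel: 4x + 4y = 17 - 13 = 4
Simplify: x + y = 1
Locus: Perpendicular bisector of the segment from (-3, 2) to (-1, 4): the line x + y = 1


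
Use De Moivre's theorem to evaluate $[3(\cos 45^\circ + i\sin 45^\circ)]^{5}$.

By De Moivre: z^n = r^n(cos(nθ) + i sin(nθ))
= 3^5(cos(5*45°) + i sin(5*45°))
= 243(cos 225° + i sin 225°)
= -243*sqrt(2)/2 - (243*sqrt(2)/2)i


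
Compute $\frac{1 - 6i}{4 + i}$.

Multiply numerator and denominator by conjugate (4 - i):
= (1 - 6i)(4 - i) / (4^2 + 1^2)
= (-2 - 25i) / 17
= -2/17 - (25/17)i


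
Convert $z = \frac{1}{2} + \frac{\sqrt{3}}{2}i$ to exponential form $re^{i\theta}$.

r = |z| = sqrt((1/2)^2 + (sqrt(3)/2)^2) = sqrt(1/4 + 3/4) = sqrt(1) = 1
θ = arctan(b/a) = arctan(0.866/0.5) (quadrant-adjusted) = 60° = π/3
z = 1e^(i*π/3)


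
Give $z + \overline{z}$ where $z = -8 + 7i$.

z + conjugate(z) = (a + bi) + (a - bi) = 2a
= 2 * (-8) = -16


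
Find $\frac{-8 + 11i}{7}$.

Divisor is real, so divide each part by 7:
= -8/7 + (11/7)i


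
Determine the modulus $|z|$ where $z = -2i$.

|z| = sqrt(a^2 + b^2) = sqrt(0^2 + (-2)^2) = sqrt(4) = 2


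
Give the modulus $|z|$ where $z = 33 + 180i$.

|z| = sqrt(a^2 + b^2) = sqrt(33^2 + 180^2) = sqrt(33489) = 183


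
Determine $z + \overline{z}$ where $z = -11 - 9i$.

z + conjugate(z) = (a + bi) + (a - bi) = 2a
= 2 * (-11) = -22


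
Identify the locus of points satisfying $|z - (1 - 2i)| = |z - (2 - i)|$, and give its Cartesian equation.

|z - z1| = |z - z2| means z is equidistant from z1 and z2,
i.e. the perpendicular bisector of the segment from (1, -2) to (2, -1) (midpoint (3/2, -3/2)).
With z = x + yi, square both sides:
(x - 1)^2 + (y - (-2))^2 = (x - 2)^2 + (y - (-1))^2
The x^2 and y^2 terms cancel: 2x + 2y = 5 - 5 = 0
Simplify: x + y = 0
Locus: Perpendicular bisector of the segment from (1, -2) to (2, -1): the line x + y = 0


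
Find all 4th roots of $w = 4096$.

|w| = 4096, arg(w) = 0°
Root modulus = 4096^(1/4) = 8
Root arguments: θ_k = (0° + 360°k)/4 for k = 0, 1, ..., 3
Roots: 8, 8i, -8, -8i


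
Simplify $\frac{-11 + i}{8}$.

Divisor is real, so divide each part by 8:
= -11/8 + (1/8)i


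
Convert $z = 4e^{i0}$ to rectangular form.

a = r cos θ = 4 * 1 = 4
b = r sin θ = 4 * 0 = 0
z = 4


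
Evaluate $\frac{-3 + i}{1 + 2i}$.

Multiply numerator and denominator by conjugate (1 - 2i):
= (-3 + i)(1 - 2i) / (1^2 + 2^2)
= (-1 + 7i) / 5
= -1/5 + (7/5)i
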